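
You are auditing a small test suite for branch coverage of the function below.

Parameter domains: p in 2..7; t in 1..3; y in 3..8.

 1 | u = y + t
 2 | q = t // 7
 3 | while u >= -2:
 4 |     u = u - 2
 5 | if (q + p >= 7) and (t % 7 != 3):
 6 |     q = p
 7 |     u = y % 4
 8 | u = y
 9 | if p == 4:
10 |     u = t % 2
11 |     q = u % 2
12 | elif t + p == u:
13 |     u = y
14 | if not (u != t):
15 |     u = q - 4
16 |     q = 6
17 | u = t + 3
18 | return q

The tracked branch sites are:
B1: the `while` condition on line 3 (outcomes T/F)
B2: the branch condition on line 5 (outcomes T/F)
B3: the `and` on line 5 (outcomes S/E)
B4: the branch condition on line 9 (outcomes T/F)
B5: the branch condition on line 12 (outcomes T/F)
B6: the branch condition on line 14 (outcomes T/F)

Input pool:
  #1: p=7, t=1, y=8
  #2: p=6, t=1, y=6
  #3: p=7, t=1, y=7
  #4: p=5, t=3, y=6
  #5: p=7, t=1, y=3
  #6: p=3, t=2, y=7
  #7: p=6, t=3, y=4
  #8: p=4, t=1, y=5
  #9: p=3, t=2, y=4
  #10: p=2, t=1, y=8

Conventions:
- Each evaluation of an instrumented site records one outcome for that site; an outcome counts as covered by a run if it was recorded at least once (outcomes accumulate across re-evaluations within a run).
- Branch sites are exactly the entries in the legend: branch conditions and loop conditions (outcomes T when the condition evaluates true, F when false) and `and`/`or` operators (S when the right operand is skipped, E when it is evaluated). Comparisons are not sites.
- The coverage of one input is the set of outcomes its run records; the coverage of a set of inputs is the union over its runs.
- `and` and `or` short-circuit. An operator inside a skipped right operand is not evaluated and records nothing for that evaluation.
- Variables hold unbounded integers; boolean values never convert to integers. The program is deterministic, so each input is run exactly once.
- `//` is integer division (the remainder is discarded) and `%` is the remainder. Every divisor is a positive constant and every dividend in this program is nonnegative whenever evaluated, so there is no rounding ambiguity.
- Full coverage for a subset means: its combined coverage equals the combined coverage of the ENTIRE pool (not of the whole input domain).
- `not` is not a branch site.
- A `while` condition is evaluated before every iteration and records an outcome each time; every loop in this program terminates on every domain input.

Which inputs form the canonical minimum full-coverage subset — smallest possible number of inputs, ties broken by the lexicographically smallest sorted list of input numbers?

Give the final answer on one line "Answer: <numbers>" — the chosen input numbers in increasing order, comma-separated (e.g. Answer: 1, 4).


test 1 (p=7, t=1, y=8) fires B1->T, B1->T, B1->T, B1->T, B1->T, B1->T, B1->F, B3->E, B2->T, B4->F, B5->T, B6->F; hits B1=T, B1=F, B2=T, B3=E, B4=F, B5=T, B6=F
test 2 (p=6, t=1, y=6) fires B1->T, B1->T, B1->T, B1->T, B1->T, B1->F, B3->S, B2->F, B4->F, B5->F, B6->F; hits B1=T, B1=F, B2=F, B3=S, B4=F, B5=F, B6=F
test 3 (p=7, t=1, y=7) fires B1->T, B1->T, B1->T, B1->T, B1->T, B1->T, B1->F, B3->E, B2->T, B4->F, B5->F, B6->F; hits B1=T, B1=F, B2=T, B3=E, B4=F, B5=F, B6=F
test 4 (p=5, t=3, y=6) fires B1->T, B1->T, B1->T, B1->T, B1->T, B1->T, B1->F, B3->S, B2->F, B4->F, B5->F, B6->F; hits B1=T, B1=F, B2=F, B3=S, B4=F, B5=F, B6=F
test 5 (p=7, t=1, y=3) fires B1->T, B1->T, B1->T, B1->T, B1->F, B3->E, B2->T, B4->F, B5->F, B6->F; hits B1=T, B1=F, B2=T, B3=E, B4=F, B5=F, B6=F
test 6 (p=3, t=2, y=7) fires B1->T, B1->T, B1->T, B1->T, B1->T, B1->T, B1->F, B3->S, B2->F, B4->F, B5->F, B6->F; hits B1=T, B1=F, B2=F, B3=S, B4=F, B5=F, B6=F
test 7 (p=6, t=3, y=4) fires B1->T, B1->T, B1->T, B1->T, B1->T, B1->F, B3->S, B2->F, B4->F, B5->F, B6->F; hits B1=T, B1=F, B2=F, B3=S, B4=F, B5=F, B6=F
test 8 (p=4, t=1, y=5) fires B1->T, B1->T, B1->T, B1->T, B1->T, B1->F, B3->S, B2->F, B4->T, B6->T; hits B1=T, B1=F, B2=F, B3=S, B4=T, B6=T
test 9 (p=3, t=2, y=4) fires B1->T, B1->T, B1->T, B1->T, B1->T, B1->F, B3->S, B2->F, B4->F, B5->F, B6->F; hits B1=T, B1=F, B2=F, B3=S, B4=F, B5=F, B6=F
test 10 (p=2, t=1, y=8) fires B1->T, B1->T, B1->T, B1->T, B1->T, B1->T, B1->F, B3->S, B2->F, B4->F, B5->F, B6->F; hits B1=T, B1=F, B2=F, B3=S, B4=F, B5=F, B6=F
the full pool covers 12 outcomes: B1=T, B1=F, B2=T, B2=F, B3=S, B3=E, B4=T, B4=F, B5=T, B5=F, B6=T, B6=F
checked all size-1 subsets: none covers 12 outcomes (max 7/12)
checked all size-2 subsets: none covers 12 outcomes (max 11/12)
size 3: inputs {1, 2, 8} cover all 12 outcomes, and no lexicographically smaller subset of this size does
Answer: 1, 2, 8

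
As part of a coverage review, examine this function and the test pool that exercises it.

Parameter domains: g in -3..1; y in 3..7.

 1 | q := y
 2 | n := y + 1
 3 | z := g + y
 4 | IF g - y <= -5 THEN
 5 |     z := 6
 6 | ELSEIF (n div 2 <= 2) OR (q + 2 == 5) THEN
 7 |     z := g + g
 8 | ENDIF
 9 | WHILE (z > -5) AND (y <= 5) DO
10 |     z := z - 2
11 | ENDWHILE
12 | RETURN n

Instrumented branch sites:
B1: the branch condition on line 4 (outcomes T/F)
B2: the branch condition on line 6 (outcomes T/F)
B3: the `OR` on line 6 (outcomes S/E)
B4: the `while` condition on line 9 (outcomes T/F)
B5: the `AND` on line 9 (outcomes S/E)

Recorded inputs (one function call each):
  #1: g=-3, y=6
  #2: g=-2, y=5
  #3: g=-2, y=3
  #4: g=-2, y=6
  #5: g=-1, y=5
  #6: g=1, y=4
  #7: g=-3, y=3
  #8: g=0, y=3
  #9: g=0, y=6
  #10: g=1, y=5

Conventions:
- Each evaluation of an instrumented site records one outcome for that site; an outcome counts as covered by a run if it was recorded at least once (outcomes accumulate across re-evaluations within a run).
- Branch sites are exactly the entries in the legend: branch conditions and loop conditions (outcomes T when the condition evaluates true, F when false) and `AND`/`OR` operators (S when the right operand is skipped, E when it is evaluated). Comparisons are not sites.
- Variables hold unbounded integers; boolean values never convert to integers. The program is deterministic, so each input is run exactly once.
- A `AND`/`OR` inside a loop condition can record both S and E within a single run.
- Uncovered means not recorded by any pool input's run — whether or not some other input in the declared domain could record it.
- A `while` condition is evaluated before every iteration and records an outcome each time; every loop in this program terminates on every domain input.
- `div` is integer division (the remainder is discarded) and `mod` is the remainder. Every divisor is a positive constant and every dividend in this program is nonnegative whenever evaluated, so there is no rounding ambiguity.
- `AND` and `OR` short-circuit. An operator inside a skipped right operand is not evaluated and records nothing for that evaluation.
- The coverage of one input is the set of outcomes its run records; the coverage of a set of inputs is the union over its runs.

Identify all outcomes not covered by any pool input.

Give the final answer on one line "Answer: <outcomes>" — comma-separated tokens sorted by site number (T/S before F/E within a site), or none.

#1 (g=-3, y=6) -> covered: B1=T, B4=F, B5=E
#2 (g=-2, y=5) -> covered: B1=T, B4=T, B4=F, B5=S, B5=E
#3 (g=-2, y=3) -> covered: B1=T, B4=T, B4=F, B5=S, B5=E
#4 (g=-2, y=6) -> covered: B1=T, B4=F, B5=E
#5 (g=-1, y=5) -> covered: B1=T, B4=T, B4=F, B5=S, B5=E
#6 (g=1, y=4) -> covered: B1=F, B2=T, B3=S, B4=T, B4=F, B5=S, B5=E
#7 (g=-3, y=3) -> covered: B1=T, B4=T, B4=F, B5=S, B5=E
#8 (g=0, y=3) -> covered: B1=F, B2=T, B3=S, B4=T, B4=F, B5=S, B5=E
#9 (g=0, y=6) -> covered: B1=T, B4=F, B5=E
#10 (g=1, y=5) -> covered: B1=F, B2=F, B3=E, B4=T, B4=F, B5=S, B5=E
union over the pool: B1=T, B1=F, B2=T, B2=F, B3=S, B3=E, B4=T, B4=F, B5=S, B5=E
uncovered (0 of 10): none

Answer: none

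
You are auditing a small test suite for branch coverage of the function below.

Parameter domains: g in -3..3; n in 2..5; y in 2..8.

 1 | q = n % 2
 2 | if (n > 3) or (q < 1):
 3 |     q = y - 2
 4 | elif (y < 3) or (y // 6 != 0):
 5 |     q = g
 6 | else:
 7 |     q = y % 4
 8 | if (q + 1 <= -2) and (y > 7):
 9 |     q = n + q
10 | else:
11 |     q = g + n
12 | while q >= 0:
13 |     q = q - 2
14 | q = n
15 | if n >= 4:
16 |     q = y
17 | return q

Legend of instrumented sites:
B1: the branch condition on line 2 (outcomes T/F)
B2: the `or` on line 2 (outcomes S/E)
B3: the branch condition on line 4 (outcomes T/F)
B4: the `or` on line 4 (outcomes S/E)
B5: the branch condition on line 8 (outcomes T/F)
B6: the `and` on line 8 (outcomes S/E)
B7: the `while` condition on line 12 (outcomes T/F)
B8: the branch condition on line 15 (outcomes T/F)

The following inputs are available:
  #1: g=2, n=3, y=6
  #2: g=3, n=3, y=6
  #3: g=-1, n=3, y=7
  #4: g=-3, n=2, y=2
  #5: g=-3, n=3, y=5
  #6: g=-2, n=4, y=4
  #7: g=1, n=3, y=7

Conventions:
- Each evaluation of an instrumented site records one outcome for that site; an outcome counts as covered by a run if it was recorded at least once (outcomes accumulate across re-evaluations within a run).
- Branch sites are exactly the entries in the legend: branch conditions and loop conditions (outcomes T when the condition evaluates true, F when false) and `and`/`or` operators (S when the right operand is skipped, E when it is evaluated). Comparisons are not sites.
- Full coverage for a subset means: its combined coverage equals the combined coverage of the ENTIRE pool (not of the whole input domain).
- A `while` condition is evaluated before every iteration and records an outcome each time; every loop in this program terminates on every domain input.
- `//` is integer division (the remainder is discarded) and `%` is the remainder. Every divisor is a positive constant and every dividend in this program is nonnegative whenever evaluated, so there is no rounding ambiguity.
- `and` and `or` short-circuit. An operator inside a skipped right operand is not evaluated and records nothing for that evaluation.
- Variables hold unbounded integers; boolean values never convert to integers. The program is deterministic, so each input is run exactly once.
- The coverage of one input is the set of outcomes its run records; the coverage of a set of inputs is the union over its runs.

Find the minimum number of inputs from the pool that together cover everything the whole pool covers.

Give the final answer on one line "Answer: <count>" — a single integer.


run #1 (g=2, n=3, y=6) runs B2->E, B1->F, B4->E, B3->T, B6->S, B5->F, B7->T, B7->T, B7->T, B7->F, B8->F; records B1=F, B2=E, B3=T, B4=E, B5=F, B6=S, B7=T, B7=F, B8=F
run #2 (g=3, n=3, y=6) runs B2->E, B1->F, B4->E, B3->T, B6->S, B5->F, B7->T, B7->T, B7->T, B7->T, B7->F, B8->F; records B1=F, B2=E, B3=T, B4=E, B5=F, B6=S, B7=T, B7=F, B8=F
run #3 (g=-1, n=3, y=7) runs B2->E, B1->F, B4->E, B3->T, B6->S, B5->F, B7->T, B7->T, B7->F, B8->F; records B1=F, B2=E, B3=T, B4=E, B5=F, B6=S, B7=T, B7=F, B8=F
run #4 (g=-3, n=2, y=2) runs B2->E, B1->T, B6->S, B5->F, B7->F, B8->F; records B1=T, B2=E, B5=F, B6=S, B7=F, B8=F
run #5 (g=-3, n=3, y=5) runs B2->E, B1->F, B4->E, B3->F, B6->S, B5->F, B7->T, B7->F, B8->F; records B1=F, B2=E, B3=F, B4=E, B5=F, B6=S, B7=T, B7=F, B8=F
run #6 (g=-2, n=4, y=4) runs B2->S, B1->T, B6->S, B5->F, B7->T, B7->T, B7->F, B8->T; records B1=T, B2=S, B5=F, B6=S, B7=T, B7=F, B8=T
run #7 (g=1, n=3, y=7) runs B2->E, B1->F, B4->E, B3->T, B6->S, B5->F, B7->T, B7->T, B7->T, B7->F, B8->F; records B1=F, B2=E, B3=T, B4=E, B5=F, B6=S, B7=T, B7=F, B8=F
pool-wide coverage (13 outcomes): B1=T, B1=F, B2=S, B2=E, B3=T, B3=F, B4=E, B5=F, B6=S, B7=T, B7=F, B8=T, B8=F
every size-1 subset falls short of the 13 outcomes (best: 9/13)
every size-2 subset falls short of the 13 outcomes (best: 12/13)
at size 3, {1, 5, 6} reaches all 13 outcomes; every lexicographically earlier size-3 subset fails
Answer: 3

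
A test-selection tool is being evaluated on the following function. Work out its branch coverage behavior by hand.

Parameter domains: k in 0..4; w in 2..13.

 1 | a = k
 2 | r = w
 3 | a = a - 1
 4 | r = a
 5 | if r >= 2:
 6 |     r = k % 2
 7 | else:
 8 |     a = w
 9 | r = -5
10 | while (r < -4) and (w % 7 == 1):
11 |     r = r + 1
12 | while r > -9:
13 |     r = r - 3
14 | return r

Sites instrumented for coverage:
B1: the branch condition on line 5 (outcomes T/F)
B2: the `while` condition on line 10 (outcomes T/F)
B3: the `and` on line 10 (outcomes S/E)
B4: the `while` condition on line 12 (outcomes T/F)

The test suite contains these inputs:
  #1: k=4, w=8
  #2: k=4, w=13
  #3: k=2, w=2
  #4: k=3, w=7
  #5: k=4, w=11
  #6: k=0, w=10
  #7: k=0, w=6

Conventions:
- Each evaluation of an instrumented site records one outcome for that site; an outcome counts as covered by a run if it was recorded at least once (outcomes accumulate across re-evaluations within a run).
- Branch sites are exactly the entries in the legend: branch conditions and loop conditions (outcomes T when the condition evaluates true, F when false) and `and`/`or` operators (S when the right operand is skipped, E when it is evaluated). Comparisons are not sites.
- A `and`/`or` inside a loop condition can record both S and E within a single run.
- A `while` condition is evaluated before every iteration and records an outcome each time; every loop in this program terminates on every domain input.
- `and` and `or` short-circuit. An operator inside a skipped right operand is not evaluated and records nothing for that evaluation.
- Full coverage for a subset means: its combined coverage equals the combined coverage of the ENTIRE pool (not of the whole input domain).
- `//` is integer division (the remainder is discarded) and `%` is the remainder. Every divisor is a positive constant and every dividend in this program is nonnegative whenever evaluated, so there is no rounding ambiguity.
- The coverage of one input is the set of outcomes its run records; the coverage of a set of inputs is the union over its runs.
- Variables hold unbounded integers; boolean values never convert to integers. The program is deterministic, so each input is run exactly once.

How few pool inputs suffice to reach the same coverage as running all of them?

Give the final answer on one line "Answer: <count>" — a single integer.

input #1, k=4, w=8: outcomes B1=T, B2=T, B2=F, B3=S, B3=E, B4=T, B4=F
input #2, k=4, w=13: outcomes B1=T, B2=F, B3=E, B4=T, B4=F
input #3, k=2, w=2: outcomes B1=F, B2=F, B3=E, B4=T, B4=F
input #4, k=3, w=7: outcomes B1=T, B2=F, B3=E, B4=T, B4=F
input #5, k=4, w=11: outcomes B1=T, B2=F, B3=E, B4=T, B4=F
input #6, k=0, w=10: outcomes B1=F, B2=F, B3=E, B4=T, B4=F
input #7, k=0, w=6: outcomes B1=F, B2=F, B3=E, B4=T, B4=F
the full pool covers 8 outcomes: B1=T, B1=F, B2=T, B2=F, B3=S, B3=E, B4=T, B4=F
every size-1 subset falls short of the 8 outcomes (best: 7/8)
at size 2, {1, 3} reaches all 8 outcomes; every lexicographically earlier size-2 subset fails

Answer: 2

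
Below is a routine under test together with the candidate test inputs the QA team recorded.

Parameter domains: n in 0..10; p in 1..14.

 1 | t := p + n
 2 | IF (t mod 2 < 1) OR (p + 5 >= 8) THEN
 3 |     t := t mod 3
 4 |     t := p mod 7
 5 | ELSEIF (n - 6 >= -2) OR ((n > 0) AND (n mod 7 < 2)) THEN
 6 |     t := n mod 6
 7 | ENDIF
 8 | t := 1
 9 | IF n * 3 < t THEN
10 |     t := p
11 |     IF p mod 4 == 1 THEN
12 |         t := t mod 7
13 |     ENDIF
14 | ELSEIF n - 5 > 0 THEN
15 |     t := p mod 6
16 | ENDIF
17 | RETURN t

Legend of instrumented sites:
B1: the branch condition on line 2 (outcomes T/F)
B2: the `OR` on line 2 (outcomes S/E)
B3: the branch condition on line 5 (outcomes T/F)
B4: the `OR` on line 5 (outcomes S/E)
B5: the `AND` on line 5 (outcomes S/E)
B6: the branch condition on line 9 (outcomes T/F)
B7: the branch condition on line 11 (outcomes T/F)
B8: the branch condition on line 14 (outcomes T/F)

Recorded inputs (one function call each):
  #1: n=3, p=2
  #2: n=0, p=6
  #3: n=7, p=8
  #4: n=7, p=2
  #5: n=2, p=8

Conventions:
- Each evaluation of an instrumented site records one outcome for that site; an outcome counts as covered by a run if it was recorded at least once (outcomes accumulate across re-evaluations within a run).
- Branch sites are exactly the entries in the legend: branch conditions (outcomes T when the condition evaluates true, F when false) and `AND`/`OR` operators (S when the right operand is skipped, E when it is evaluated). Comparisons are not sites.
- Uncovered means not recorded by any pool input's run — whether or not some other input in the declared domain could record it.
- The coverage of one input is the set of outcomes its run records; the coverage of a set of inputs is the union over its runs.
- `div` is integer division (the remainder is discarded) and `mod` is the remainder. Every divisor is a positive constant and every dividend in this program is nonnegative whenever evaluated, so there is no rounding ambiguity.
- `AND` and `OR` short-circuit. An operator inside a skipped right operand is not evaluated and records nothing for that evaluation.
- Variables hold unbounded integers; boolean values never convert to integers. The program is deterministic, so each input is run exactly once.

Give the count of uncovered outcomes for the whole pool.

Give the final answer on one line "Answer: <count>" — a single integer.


run #1 (n=3, p=2) records B1=F, B2=E, B3=F, B4=E, B5=E, B6=F, B8=F
run #2 (n=0, p=6) records B1=T, B2=S, B6=T, B7=F
run #3 (n=7, p=8) records B1=T, B2=E, B6=F, B8=T
run #4 (n=7, p=2) records B1=F, B2=E, B3=T, B4=S, B6=F, B8=T
run #5 (n=2, p=8) records B1=T, B2=S, B6=F, B8=F
union over the pool: B1=T, B1=F, B2=S, B2=E, B3=T, B3=F, B4=S, B4=E, B5=E, B6=T, B6=F, B7=F, B8=T, B8=F
uncovered (2 of 16): B5=S, B7=T
Answer: 2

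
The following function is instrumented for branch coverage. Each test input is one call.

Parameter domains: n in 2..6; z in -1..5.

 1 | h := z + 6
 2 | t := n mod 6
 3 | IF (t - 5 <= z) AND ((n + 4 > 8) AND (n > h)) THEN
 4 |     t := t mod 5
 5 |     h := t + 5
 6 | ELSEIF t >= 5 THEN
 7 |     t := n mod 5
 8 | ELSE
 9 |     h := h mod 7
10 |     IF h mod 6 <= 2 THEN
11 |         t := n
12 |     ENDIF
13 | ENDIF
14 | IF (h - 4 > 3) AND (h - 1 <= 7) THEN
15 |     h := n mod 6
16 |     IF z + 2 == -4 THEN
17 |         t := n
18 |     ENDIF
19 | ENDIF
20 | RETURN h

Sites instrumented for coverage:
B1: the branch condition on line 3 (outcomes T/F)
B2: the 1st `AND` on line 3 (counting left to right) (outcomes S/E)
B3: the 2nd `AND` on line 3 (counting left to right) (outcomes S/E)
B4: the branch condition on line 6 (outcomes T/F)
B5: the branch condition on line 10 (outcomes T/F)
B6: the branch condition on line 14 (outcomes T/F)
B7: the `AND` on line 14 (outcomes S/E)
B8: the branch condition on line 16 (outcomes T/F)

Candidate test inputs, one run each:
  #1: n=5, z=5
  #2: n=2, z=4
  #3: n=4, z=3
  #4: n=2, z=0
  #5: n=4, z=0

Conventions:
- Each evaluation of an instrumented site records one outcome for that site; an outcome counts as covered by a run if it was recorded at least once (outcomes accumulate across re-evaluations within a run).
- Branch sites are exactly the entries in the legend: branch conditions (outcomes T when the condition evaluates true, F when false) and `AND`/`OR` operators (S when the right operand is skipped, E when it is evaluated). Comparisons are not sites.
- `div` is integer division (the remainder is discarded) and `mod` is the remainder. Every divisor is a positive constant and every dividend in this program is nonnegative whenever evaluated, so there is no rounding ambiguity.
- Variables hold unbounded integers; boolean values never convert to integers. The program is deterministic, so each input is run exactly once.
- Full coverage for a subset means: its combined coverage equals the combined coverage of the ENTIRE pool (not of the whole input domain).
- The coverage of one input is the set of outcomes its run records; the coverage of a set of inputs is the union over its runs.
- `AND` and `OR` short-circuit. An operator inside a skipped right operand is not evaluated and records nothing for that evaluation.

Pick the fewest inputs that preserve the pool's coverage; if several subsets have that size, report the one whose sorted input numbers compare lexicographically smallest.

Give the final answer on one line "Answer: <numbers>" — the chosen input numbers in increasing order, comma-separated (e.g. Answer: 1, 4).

run #1 (n=5, z=5) runs B2->E, B3->E, B1->F, B4->T, B7->E, B6->F; records B1=F, B2=E, B3=E, B4=T, B6=F, B7=E
run #2 (n=2, z=4) runs B2->E, B3->S, B1->F, B4->F, B5->F, B7->S, B6->F; records B1=F, B2=E, B3=S, B4=F, B5=F, B6=F, B7=S
run #3 (n=4, z=3) runs B2->E, B3->S, B1->F, B4->F, B5->T, B7->S, B6->F; records B1=F, B2=E, B3=S, B4=F, B5=T, B6=F, B7=S
run #4 (n=2, z=0) runs B2->E, B3->S, B1->F, B4->F, B5->T, B7->S, B6->F; records B1=F, B2=E, B3=S, B4=F, B5=T, B6=F, B7=S
run #5 (n=4, z=0) runs B2->E, B3->S, B1->F, B4->F, B5->T, B7->S, B6->F; records B1=F, B2=E, B3=S, B4=F, B5=T, B6=F, B7=S
together the pool reaches 11 outcomes: B1=F, B2=E, B3=S, B3=E, B4=T, B4=F, B5=T, B5=F, B6=F, B7=S, B7=E
no size-1 subset reaches all 11 outcomes (best union: 7/11)
no size-2 subset reaches all 11 outcomes (best union: 10/11)
the canonical winner is {1, 2, 3}: size 3, full 11-outcome coverage, earliest index list among size-3 covers

Answer: 1, 2, 3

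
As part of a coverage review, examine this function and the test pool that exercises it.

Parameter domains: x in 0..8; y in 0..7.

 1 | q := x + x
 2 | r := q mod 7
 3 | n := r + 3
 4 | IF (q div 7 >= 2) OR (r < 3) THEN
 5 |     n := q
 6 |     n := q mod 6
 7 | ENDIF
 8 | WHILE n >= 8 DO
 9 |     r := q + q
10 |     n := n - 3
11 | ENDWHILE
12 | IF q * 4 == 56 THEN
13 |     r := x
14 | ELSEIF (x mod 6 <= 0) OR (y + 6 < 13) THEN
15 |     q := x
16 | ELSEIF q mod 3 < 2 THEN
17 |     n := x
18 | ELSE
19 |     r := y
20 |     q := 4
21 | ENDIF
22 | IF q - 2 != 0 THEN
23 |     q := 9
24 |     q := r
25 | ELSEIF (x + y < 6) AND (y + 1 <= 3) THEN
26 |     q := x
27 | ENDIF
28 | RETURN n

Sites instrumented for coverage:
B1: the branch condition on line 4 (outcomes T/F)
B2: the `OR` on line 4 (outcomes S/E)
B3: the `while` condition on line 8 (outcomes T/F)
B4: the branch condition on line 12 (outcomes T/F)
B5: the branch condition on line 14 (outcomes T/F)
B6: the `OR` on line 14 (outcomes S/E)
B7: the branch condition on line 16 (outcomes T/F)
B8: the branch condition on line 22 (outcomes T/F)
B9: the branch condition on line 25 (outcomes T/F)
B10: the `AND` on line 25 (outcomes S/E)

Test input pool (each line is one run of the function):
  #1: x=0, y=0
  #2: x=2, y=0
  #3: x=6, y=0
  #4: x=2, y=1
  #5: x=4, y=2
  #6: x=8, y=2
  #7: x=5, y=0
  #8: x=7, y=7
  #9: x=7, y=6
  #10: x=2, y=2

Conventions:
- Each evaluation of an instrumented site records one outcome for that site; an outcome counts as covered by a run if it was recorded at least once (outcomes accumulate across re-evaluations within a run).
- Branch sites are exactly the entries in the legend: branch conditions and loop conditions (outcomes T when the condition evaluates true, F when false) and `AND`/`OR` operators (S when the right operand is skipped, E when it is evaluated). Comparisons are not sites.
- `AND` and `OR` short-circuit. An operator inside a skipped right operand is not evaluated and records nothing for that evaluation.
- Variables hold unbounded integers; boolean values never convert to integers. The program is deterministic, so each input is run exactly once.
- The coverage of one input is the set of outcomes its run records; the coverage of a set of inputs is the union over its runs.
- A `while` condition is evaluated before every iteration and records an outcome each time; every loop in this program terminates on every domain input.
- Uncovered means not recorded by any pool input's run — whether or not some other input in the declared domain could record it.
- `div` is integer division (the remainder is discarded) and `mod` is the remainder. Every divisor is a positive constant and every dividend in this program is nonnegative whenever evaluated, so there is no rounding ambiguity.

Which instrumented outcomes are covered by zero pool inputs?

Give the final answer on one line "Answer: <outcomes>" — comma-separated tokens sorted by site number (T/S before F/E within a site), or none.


input #1 (x=0, y=0): events B2->E, B1->T, B3->F, B4->F, B6->S, B5->T, B8->T; covers B1=T, B2=E, B3=F, B4=F, B5=T, B6=S, B8=T
input #2 (x=2, y=0): events B2->E, B1->F, B3->F, B4->F, B6->E, B5->T, B8->F, B10->E, B9->T; covers B1=F, B2=E, B3=F, B4=F, B5=T, B6=E, B8=F, B9=T, B10=E
input #3 (x=6, y=0): events B2->E, B1->F, B3->T, B3->F, B4->F, B6->S, B5->T, B8->T; covers B1=F, B2=E, B3=T, B3=F, B4=F, B5=T, B6=S, B8=T
input #4 (x=2, y=1): events B2->E, B1->F, B3->F, B4->F, B6->E, B5->T, B8->F, B10->E, B9->T; covers B1=F, B2=E, B3=F, B4=F, B5=T, B6=E, B8=F, B9=T, B10=E
input #5 (x=4, y=2): events B2->E, B1->T, B3->F, B4->F, B6->E, B5->T, B8->T; covers B1=T, B2=E, B3=F, B4=F, B5=T, B6=E, B8=T
input #6 (x=8, y=2): events B2->S, B1->T, B3->F, B4->F, B6->E, B5->T, B8->T; covers B1=T, B2=S, B3=F, B4=F, B5=T, B6=E, B8=T
input #7 (x=5, y=0): events B2->E, B1->F, B3->F, B4->F, B6->E, B5->T, B8->T; covers B1=F, B2=E, B3=F, B4=F, B5=T, B6=E, B8=T
input #8 (x=7, y=7): events B2->S, B1->T, B3->F, B4->T, B8->T; covers B1=T, B2=S, B3=F, B4=T, B8=T
input #9 (x=7, y=6): events B2->S, B1->T, B3->F, B4->T, B8->T; covers B1=T, B2=S, B3=F, B4=T, B8=T
input #10 (x=2, y=2): events B2->E, B1->F, B3->F, B4->F, B6->E, B5->T, B8->F, B10->E, B9->T; covers B1=F, B2=E, B3=F, B4=F, B5=T, B6=E, B8=F, B9=T, B10=E
union over the pool: B1=T, B1=F, B2=S, B2=E, B3=T, B3=F, B4=T, B4=F, B5=T, B6=S, B6=E, B8=T, B8=F, B9=T, B10=E
uncovered (5 of 20): B5=F, B7=T, B7=F, B9=F, B10=S
Answer: B5=F, B7=T, B7=F, B9=F, B10=S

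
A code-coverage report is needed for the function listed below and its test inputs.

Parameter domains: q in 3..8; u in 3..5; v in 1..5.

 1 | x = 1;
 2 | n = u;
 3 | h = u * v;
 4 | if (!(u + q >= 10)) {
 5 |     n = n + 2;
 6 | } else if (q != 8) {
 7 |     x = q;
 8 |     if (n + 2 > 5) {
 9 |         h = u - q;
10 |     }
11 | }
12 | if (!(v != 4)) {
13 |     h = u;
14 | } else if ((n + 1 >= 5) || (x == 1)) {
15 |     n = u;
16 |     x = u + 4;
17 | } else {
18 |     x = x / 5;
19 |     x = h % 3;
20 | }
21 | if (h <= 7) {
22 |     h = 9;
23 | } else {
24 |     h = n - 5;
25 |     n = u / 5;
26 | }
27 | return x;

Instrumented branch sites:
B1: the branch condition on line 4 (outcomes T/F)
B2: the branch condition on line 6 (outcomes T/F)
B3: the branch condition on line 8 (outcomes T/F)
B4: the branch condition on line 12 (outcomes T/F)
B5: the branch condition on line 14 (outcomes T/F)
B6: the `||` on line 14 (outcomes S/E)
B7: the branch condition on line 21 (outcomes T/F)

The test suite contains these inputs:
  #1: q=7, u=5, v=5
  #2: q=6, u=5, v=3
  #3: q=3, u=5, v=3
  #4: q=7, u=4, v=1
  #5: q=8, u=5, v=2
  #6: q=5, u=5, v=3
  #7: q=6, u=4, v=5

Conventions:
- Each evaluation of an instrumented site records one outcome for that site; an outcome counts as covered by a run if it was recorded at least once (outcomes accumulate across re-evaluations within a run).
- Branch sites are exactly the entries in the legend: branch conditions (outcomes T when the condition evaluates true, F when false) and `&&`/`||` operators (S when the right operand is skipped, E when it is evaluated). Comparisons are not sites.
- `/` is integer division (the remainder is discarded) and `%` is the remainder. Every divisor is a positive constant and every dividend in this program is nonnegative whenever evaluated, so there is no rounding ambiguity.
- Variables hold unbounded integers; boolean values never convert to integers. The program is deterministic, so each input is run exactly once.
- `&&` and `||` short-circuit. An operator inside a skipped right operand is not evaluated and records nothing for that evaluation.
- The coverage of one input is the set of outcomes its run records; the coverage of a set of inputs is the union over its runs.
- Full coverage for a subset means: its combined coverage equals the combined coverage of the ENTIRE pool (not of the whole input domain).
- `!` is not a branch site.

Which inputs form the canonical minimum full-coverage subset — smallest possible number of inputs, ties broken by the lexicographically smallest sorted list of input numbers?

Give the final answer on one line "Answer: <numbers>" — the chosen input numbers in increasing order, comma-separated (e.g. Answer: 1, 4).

input #1, q=7, u=5, v=5: events B1->F, B2->T, B3->T, B4->F, B6->S, B5->T, B7->T; outcomes B1=F, B2=T, B3=T, B4=F, B5=T, B6=S, B7=T
input #2, q=6, u=5, v=3: events B1->F, B2->T, B3->T, B4->F, B6->S, B5->T, B7->T; outcomes B1=F, B2=T, B3=T, B4=F, B5=T, B6=S, B7=T
input #3, q=3, u=5, v=3: events B1->T, B4->F, B6->S, B5->T, B7->F; outcomes B1=T, B4=F, B5=T, B6=S, B7=F
input #4, q=7, u=4, v=1: events B1->F, B2->T, B3->T, B4->F, B6->S, B5->T, B7->T; outcomes B1=F, B2=T, B3=T, B4=F, B5=T, B6=S, B7=T
input #5, q=8, u=5, v=2: events B1->F, B2->F, B4->F, B6->S, B5->T, B7->F; outcomes B1=F, B2=F, B4=F, B5=T, B6=S, B7=F
input #6, q=5, u=5, v=3: events B1->F, B2->T, B3->T, B4->F, B6->S, B5->T, B7->T; outcomes B1=F, B2=T, B3=T, B4=F, B5=T, B6=S, B7=T
input #7, q=6, u=4, v=5: events B1->F, B2->T, B3->T, B4->F, B6->S, B5->T, B7->T; outcomes B1=F, B2=T, B3=T, B4=F, B5=T, B6=S, B7=T
together the pool reaches 10 outcomes: B1=T, B1=F, B2=T, B2=F, B3=T, B4=F, B5=T, B6=S, B7=T, B7=F
every size-1 subset falls short of the 10 outcomes (best: 7/10)
every size-2 subset falls short of the 10 outcomes (best: 9/10)
inputs {1, 3, 5} (size 3) cover everything; no size-3 subset with a lexicographically smaller index list covers all 10

Answer: 1, 3, 5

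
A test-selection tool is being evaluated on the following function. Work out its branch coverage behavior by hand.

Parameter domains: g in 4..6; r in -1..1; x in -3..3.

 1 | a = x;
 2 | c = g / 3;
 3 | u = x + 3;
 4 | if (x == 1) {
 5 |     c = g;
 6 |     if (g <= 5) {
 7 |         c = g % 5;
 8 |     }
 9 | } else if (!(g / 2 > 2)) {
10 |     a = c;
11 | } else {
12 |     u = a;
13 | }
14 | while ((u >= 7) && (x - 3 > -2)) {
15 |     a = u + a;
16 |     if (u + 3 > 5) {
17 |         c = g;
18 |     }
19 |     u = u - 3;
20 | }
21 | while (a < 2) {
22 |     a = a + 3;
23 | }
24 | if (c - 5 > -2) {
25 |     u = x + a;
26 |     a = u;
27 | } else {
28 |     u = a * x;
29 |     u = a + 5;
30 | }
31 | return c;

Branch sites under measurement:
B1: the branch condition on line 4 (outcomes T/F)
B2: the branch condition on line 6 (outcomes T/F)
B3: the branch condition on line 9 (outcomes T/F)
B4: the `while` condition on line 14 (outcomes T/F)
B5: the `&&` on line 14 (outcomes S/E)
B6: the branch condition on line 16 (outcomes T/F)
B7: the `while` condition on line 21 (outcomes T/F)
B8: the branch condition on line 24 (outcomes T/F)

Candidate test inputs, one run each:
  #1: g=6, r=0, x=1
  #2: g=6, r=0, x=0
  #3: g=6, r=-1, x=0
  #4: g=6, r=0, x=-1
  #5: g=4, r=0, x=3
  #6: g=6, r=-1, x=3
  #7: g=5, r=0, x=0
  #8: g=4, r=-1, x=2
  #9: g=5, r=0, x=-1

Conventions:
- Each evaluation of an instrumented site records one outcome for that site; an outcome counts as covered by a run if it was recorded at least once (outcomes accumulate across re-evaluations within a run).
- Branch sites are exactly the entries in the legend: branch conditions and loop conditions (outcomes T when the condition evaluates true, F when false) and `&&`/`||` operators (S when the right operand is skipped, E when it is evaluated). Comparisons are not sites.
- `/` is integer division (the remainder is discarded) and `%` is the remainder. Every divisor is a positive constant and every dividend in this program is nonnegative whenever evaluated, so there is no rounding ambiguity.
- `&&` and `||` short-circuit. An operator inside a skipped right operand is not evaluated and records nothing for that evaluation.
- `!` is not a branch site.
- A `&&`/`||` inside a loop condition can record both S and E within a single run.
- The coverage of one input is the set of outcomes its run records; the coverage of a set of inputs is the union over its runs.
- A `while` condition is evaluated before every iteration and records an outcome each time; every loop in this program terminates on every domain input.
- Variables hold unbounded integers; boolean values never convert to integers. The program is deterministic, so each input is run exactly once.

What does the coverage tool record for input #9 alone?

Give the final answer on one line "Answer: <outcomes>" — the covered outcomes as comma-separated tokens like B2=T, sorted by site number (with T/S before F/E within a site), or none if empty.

Tracing the run of input #9 (g=5, r=0, x=-1):
  B1->F, B3->T, B5->S, B4->F, B7->T, B7->F, B8->F
collecting distinct outcomes: B1=F, B3=T, B4=F, B5=S, B7=T, B7=F, B8=F

Answer: B1=F, B3=T, B4=F, B5=S, B7=T, B7=F, B8=F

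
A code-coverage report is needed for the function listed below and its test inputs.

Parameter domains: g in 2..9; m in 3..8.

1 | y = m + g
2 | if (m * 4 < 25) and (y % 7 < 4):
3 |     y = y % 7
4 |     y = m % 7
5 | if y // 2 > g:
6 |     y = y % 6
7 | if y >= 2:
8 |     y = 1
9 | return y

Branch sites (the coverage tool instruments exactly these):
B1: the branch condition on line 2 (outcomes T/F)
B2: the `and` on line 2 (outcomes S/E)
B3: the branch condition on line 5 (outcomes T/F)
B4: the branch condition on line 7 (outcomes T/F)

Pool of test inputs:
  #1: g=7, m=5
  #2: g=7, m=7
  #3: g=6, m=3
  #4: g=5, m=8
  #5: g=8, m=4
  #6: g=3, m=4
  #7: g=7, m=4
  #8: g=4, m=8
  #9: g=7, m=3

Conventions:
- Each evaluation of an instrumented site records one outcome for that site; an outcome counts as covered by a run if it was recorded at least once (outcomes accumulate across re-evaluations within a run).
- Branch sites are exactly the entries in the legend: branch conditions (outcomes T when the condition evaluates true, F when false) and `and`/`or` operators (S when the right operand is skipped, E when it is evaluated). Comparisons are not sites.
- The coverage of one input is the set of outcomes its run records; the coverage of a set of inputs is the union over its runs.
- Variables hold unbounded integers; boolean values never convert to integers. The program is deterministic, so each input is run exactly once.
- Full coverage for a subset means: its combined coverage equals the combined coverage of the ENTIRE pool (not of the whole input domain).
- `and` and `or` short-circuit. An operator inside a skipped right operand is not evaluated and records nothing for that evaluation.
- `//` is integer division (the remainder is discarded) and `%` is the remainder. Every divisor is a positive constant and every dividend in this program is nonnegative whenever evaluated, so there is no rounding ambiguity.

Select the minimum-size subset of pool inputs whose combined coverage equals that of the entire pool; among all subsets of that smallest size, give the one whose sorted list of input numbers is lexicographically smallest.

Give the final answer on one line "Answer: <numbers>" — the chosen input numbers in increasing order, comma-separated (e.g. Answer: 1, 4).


#1 (g=7, m=5) -> B2->E, B1->F, B3->F, B4->T; covered: B1=F, B2=E, B3=F, B4=T
#2 (g=7, m=7) -> B2->S, B1->F, B3->F, B4->T; covered: B1=F, B2=S, B3=F, B4=T
#3 (g=6, m=3) -> B2->E, B1->T, B3->F, B4->T; covered: B1=T, B2=E, B3=F, B4=T
#4 (g=5, m=8) -> B2->S, B1->F, B3->T, B4->F; covered: B1=F, B2=S, B3=T, B4=F
#5 (g=8, m=4) -> B2->E, B1->F, B3->F, B4->T; covered: B1=F, B2=E, B3=F, B4=T
#6 (g=3, m=4) -> B2->E, B1->T, B3->F, B4->T; covered: B1=T, B2=E, B3=F, B4=T
#7 (g=7, m=4) -> B2->E, B1->F, B3->F, B4->T; covered: B1=F, B2=E, B3=F, B4=T
#8 (g=4, m=8) -> B2->S, B1->F, B3->T, B4->F; covered: B1=F, B2=S, B3=T, B4=F
#9 (g=7, m=3) -> B2->E, B1->T, B3->F, B4->T; covered: B1=T, B2=E, B3=F, B4=T
union over all inputs: B1=T, B1=F, B2=S, B2=E, B3=T, B3=F, B4=T, B4=F (8 outcomes)
size 1 is not enough: best union over all size-1 subsets is 4/8
the canonical winner is {3, 4}: size 2, full 8-outcome coverage, earliest index list among size-2 covers
Answer: 3, 4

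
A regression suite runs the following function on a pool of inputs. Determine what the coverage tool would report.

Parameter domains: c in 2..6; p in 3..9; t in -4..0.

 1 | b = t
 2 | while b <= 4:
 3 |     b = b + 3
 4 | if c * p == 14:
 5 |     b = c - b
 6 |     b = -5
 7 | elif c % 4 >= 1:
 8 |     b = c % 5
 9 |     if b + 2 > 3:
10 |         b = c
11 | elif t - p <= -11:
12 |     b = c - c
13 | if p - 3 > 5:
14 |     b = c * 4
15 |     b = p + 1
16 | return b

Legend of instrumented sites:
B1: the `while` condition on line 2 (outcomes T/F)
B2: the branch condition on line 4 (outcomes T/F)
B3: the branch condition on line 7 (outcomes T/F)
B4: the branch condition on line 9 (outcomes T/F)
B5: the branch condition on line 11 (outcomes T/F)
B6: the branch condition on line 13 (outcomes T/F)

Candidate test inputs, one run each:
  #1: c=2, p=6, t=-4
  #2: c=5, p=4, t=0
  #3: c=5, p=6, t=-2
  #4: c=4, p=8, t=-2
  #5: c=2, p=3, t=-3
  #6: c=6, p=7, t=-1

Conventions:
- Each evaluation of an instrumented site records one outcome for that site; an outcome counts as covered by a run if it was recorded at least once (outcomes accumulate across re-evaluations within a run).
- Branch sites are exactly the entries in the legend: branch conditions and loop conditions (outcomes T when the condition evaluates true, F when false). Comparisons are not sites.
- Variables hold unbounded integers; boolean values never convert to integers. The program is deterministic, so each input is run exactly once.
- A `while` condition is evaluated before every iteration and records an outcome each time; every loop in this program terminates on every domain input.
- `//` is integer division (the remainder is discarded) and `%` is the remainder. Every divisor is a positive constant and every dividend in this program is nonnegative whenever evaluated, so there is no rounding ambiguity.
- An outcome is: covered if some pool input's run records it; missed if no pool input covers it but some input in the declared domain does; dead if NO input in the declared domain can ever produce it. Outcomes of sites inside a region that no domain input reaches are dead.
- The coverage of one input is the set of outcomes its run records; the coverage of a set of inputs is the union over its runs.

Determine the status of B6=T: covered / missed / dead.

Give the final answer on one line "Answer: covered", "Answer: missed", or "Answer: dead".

no pool input records B6=T
but domain input (c=2, p=9, t=-4) does record it -> reachable, so missed

Answer: missed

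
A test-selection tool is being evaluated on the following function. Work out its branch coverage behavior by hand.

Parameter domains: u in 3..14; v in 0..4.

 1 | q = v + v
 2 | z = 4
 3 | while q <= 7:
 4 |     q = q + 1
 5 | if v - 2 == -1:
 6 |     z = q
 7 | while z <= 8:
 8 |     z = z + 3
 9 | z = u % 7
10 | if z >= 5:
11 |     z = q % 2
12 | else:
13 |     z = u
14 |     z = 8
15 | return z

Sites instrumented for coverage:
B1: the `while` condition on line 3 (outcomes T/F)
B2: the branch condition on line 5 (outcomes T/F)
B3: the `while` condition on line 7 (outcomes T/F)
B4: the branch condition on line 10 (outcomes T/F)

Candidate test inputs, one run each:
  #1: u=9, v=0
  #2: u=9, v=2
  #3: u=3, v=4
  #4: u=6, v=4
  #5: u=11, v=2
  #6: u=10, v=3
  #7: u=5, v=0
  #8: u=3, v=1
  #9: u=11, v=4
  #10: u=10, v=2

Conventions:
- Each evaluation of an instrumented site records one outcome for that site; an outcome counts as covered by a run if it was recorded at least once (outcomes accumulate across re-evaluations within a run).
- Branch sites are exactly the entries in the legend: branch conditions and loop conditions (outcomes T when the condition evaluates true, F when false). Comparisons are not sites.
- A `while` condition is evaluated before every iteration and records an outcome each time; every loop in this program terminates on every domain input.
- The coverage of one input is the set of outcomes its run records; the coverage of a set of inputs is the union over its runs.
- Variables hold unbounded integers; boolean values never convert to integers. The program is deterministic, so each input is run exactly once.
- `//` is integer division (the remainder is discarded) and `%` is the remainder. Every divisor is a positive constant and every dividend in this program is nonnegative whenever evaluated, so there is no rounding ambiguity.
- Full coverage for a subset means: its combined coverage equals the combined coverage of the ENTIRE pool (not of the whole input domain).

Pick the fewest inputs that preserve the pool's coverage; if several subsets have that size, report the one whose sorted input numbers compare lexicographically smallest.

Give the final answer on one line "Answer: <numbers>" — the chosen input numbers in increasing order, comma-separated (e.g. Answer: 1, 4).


input #1 (u=9, v=0): events B1->T, B1->T, B1->T, B1->T, B1->T, B1->T, B1->T, B1->T, B1->F, B2->F, B3->T, B3->T, B3->F, B4->F; covers B1=T, B1=F, B2=F, B3=T, B3=F, B4=F
input #2 (u=9, v=2): events B1->T, B1->T, B1->T, B1->T, B1->F, B2->F, B3->T, B3->T, B3->F, B4->F; covers B1=T, B1=F, B2=F, B3=T, B3=F, B4=F
input #3 (u=3, v=4): events B1->F, B2->F, B3->T, B3->T, B3->F, B4->F; covers B1=F, B2=F, B3=T, B3=F, B4=F
input #4 (u=6, v=4): events B1->F, B2->F, B3->T, B3->T, B3->F, B4->T; covers B1=F, B2=F, B3=T, B3=F, B4=T
input #5 (u=11, v=2): events B1->T, B1->T, B1->T, B1->T, B1->F, B2->F, B3->T, B3->T, B3->F, B4->F; covers B1=T, B1=F, B2=F, B3=T, B3=F, B4=F
input #6 (u=10, v=3): events B1->T, B1->T, B1->F, B2->F, B3->T, B3->T, B3->F, B4->F; covers B1=T, B1=F, B2=F, B3=T, B3=F, B4=F
input #7 (u=5, v=0): events B1->T, B1->T, B1->T, B1->T, B1->T, B1->T, B1->T, B1->T, B1->F, B2->F, B3->T, B3->T, B3->F, B4->T; covers B1=T, B1=F, B2=F, B3=T, B3=F, B4=T
input #8 (u=3, v=1): events B1->T, B1->T, B1->T, B1->T, B1->T, B1->T, B1->F, B2->T, B3->T, B3->F, B4->F; covers B1=T, B1=F, B2=T, B3=T, B3=F, B4=F
input #9 (u=11, v=4): events B1->F, B2->F, B3->T, B3->T, B3->F, B4->F; covers B1=F, B2=F, B3=T, B3=F, B4=F
input #10 (u=10, v=2): events B1->T, B1->T, B1->T, B1->T, B1->F, B2->F, B3->T, B3->T, B3->F, B4->F; covers B1=T, B1=F, B2=F, B3=T, B3=F, B4=F
pool-wide coverage (8 outcomes): B1=T, B1=F, B2=T, B2=F, B3=T, B3=F, B4=T, B4=F
checked all size-1 subsets: none covers 8 outcomes (max 6/8)
at size 2, {4, 8} reaches all 8 outcomes; every lexicographically earlier size-2 subset fails
Answer: 4, 8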